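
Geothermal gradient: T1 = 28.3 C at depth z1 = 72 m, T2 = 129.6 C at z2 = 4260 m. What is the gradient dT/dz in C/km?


dT = 129.6 - 28.3 = 101.3 C
dz = 4260 - 72 = 4188 m
gradient = dT/dz * 1000 = 101.3/4188 * 1000 = 24.1882 C/km

24.1882


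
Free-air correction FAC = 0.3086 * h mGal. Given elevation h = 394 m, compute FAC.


FAC = 0.3086 * h
= 0.3086 * 394
= 121.5884 mGal

121.5884


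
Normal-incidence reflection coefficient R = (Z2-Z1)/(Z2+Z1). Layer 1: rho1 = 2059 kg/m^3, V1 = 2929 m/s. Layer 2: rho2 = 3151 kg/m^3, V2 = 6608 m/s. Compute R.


Z1 = 2059 * 2929 = 6030811
Z2 = 3151 * 6608 = 20821808
R = (20821808 - 6030811) / (20821808 + 6030811) = 14790997 / 26852619 = 0.5508

0.5508


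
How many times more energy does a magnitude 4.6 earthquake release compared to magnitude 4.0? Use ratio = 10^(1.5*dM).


M2 - M1 = 4.6 - 4.0 = 0.6
1.5 * 0.6 = 0.9
ratio = 10^0.9 = 7.94

7.94


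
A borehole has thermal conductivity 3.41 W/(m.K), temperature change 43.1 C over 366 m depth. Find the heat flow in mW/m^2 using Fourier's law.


q = k * dT / dz * 1000
= 3.41 * 43.1 / 366 * 1000
= 0.40156 * 1000
= 401.5601 mW/m^2

401.5601


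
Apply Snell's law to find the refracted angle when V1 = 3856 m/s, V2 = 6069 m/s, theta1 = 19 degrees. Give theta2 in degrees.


sin(theta1) = sin(19 deg) = 0.325568
sin(theta2) = V2/V1 * sin(theta1) = 6069/3856 * 0.325568 = 0.512415
theta2 = arcsin(0.512415) = 30.8248 degrees

30.8248


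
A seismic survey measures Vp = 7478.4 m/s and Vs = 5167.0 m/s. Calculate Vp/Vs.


Vp/Vs = 7478.4 / 5167.0
= 1.4473

1.4473


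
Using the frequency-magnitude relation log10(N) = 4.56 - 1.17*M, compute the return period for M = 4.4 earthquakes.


log10(N) = 4.56 - 1.17*4.4 = -0.588
N = 10^-0.588 = 0.258226
T = 1/N = 1/0.258226 = 3.8726 years

3.8726


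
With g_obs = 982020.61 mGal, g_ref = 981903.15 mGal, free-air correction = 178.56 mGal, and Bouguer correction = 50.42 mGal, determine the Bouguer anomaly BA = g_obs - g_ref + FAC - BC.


BA = g_obs - g_ref + FAC - BC
= 982020.61 - 981903.15 + 178.56 - 50.42
= 245.6 mGal

245.6


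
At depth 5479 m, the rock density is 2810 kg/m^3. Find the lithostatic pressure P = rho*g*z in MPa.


P = rho * g * z / 1e6
= 2810 * 9.81 * 5479 / 1e6
= 151034661.9 / 1e6
= 151.0347 MPa

151.0347


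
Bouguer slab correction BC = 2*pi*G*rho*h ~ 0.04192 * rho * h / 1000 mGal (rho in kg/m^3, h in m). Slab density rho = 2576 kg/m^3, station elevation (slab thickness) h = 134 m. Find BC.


BC = 0.04192 * rho * h / 1000
= 0.04192 * 2576 * 134 / 1000
= 14.4701 mGal

14.4701


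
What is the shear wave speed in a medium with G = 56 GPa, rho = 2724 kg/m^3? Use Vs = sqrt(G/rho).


Convert G to Pa: G = 56e9 Pa
Compute G/rho = 56e9 / 2724 = 20558002.9369
Vs = sqrt(20558002.9369) = 4534.09 m/s

4534.09


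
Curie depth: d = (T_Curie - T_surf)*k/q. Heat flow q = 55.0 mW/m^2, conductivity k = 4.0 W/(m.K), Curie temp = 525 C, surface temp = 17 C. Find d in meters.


T_Curie - T_surf = 525 - 17 = 508 C
Convert q to W/m^2: 55.0 mW/m^2 = 0.055 W/m^2
d = 508 * 4.0 / 0.055 = 36945.45 m

36945.45


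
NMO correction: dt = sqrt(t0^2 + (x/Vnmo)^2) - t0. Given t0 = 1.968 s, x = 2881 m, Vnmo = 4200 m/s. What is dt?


x/Vnmo = 2881/4200 = 0.685952
(x/Vnmo)^2 = 0.470531
t0^2 = 3.873024
sqrt(3.873024 + 0.470531) = 2.08412
dt = 2.08412 - 1.968 = 0.11612

0.11612


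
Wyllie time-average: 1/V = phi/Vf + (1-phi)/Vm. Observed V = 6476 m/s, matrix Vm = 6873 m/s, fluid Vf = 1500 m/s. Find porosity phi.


1/V - 1/Vm = 1/6476 - 1/6873 = 8.92e-06
1/Vf - 1/Vm = 1/1500 - 1/6873 = 0.00052117
phi = 8.92e-06 / 0.00052117 = 0.0171

0.0171


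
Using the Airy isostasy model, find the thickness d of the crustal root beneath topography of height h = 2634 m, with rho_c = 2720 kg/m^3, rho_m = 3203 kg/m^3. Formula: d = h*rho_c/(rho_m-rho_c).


rho_m - rho_c = 3203 - 2720 = 483
d = 2634 * 2720 / 483
= 7164480 / 483
= 14833.29 m

14833.29


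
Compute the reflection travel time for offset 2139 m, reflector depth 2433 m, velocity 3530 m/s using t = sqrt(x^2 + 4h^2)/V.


x^2 + 4h^2 = 2139^2 + 4*2433^2 = 4575321 + 23677956 = 28253277
sqrt(28253277) = 5315.3812
t = 5315.3812 / 3530 = 1.5058 s

1.5058


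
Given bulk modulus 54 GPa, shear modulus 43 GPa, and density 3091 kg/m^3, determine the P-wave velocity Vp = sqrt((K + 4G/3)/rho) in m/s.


First compute the effective modulus:
K + 4G/3 = 54e9 + 4*43e9/3 = 111333333333.33 Pa
Then divide by density:
111333333333.33 / 3091 = 36018548.4741 Pa/(kg/m^3)
Take the square root:
Vp = sqrt(36018548.4741) = 6001.55 m/s

6001.55


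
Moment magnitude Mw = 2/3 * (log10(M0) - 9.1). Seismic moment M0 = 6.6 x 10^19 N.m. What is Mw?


log10(M0) = log10(6.6 x 10^19) = 19.8195
Mw = 2/3 * (19.8195 - 9.1)
= 2/3 * 10.7195
= 7.15

7.15


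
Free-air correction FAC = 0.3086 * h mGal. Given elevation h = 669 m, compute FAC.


FAC = 0.3086 * h
= 0.3086 * 669
= 206.4534 mGal

206.4534


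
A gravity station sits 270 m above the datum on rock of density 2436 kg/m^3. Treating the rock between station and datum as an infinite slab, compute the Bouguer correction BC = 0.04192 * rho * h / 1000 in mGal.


BC = 0.04192 * rho * h / 1000
= 0.04192 * 2436 * 270 / 1000
= 27.5716 mGal

27.5716


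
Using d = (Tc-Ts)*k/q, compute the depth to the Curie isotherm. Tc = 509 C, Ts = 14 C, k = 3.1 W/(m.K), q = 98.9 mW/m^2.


T_Curie - T_surf = 509 - 14 = 495 C
Convert q to W/m^2: 98.9 mW/m^2 = 0.0989 W/m^2
d = 495 * 3.1 / 0.0989 = 15515.67 m

15515.67


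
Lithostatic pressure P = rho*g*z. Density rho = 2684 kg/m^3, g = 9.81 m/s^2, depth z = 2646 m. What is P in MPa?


P = rho * g * z / 1e6
= 2684 * 9.81 * 2646 / 1e6
= 69669285.84 / 1e6
= 69.6693 MPa

69.6693


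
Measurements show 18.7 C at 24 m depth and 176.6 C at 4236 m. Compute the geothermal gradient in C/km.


dT = 176.6 - 18.7 = 157.9 C
dz = 4236 - 24 = 4212 m
gradient = dT/dz * 1000 = 157.9/4212 * 1000 = 37.4881 C/km

37.4881


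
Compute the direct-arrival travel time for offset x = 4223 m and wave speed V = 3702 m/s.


t = x / V
= 4223 / 3702
= 1.1407 s

1.1407


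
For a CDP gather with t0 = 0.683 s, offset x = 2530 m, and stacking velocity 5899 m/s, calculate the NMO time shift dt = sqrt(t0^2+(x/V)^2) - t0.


x/Vnmo = 2530/5899 = 0.428886
(x/Vnmo)^2 = 0.183943
t0^2 = 0.466489
sqrt(0.466489 + 0.183943) = 0.806494
dt = 0.806494 - 0.683 = 0.123494

0.123494


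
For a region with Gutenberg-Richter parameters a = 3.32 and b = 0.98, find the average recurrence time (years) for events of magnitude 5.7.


log10(N) = 3.32 - 0.98*5.7 = -2.266
N = 10^-2.266 = 0.00542
T = 1/N = 1/0.00542 = 184.5015 years

184.5015


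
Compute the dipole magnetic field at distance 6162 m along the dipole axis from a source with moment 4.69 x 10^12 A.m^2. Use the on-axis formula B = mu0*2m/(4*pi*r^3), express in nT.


m = 4.69 x 10^12 = 4690000000000 A.m^2
2m = 9380000000000 A.m^2
r^3 = 6162^3 = 233972643528
B = (4pi*10^-7) * 9380000000000 / (4*pi * 233972643528) * 1e9
= 11787255.636269 / 2940186952194.19 * 1e9
= 4009.0157 nT

4009.0157


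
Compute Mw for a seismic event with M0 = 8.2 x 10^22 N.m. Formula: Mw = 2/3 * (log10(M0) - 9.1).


log10(M0) = log10(8.2 x 10^22) = 22.9138
Mw = 2/3 * (22.9138 - 9.1)
= 2/3 * 13.8138
= 9.21

9.21


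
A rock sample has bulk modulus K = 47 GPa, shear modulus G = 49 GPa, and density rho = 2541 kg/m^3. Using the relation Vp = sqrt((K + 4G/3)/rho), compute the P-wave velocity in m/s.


First compute the effective modulus:
K + 4G/3 = 47e9 + 4*49e9/3 = 112333333333.33 Pa
Then divide by density:
112333333333.33 / 2541 = 44208316.9356 Pa/(kg/m^3)
Take the square root:
Vp = sqrt(44208316.9356) = 6648.93 m/s

6648.93


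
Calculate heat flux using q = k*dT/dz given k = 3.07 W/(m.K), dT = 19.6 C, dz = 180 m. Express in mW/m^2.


q = k * dT / dz * 1000
= 3.07 * 19.6 / 180 * 1000
= 0.334289 * 1000
= 334.2889 mW/m^2

334.2889


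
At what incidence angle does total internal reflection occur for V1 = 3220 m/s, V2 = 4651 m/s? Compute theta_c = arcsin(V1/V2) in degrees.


V1/V2 = 3220/4651 = 0.692324
theta_c = arcsin(0.692324) = 43.8144 degrees

43.8144


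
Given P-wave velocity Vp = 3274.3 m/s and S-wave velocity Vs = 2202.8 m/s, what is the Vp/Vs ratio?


Vp/Vs = 3274.3 / 2202.8
= 1.4864

1.4864


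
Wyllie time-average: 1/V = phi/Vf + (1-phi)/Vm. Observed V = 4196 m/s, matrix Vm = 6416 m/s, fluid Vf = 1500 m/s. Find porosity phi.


1/V - 1/Vm = 1/4196 - 1/6416 = 8.246e-05
1/Vf - 1/Vm = 1/1500 - 1/6416 = 0.00051081
phi = 8.246e-05 / 0.00051081 = 0.1614

0.1614


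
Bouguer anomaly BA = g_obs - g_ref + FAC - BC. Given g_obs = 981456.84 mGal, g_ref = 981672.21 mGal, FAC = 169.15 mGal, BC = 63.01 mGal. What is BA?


BA = g_obs - g_ref + FAC - BC
= 981456.84 - 981672.21 + 169.15 - 63.01
= -109.23 mGal

-109.23


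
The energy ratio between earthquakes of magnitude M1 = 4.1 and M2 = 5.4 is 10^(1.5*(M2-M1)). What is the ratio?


M2 - M1 = 5.4 - 4.1 = 1.3
1.5 * 1.3 = 1.95
ratio = 10^1.95 = 89.13

89.13


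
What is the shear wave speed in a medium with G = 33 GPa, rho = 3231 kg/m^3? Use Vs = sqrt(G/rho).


Convert G to Pa: G = 33e9 Pa
Compute G/rho = 33e9 / 3231 = 10213556.1746
Vs = sqrt(10213556.1746) = 3195.87 m/s

3195.87


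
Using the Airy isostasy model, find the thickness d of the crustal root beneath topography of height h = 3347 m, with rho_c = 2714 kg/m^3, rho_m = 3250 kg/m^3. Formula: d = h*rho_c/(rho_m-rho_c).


rho_m - rho_c = 3250 - 2714 = 536
d = 3347 * 2714 / 536
= 9083758 / 536
= 16947.31 m

16947.31


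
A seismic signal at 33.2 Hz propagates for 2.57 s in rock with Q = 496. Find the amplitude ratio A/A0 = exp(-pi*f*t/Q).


pi*f*t/Q = pi*33.2*2.57/496 = 0.54043
A/A0 = exp(-0.54043) = 0.582498

0.582498


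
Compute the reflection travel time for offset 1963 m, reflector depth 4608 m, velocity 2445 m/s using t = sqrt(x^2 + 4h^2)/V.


x^2 + 4h^2 = 1963^2 + 4*4608^2 = 3853369 + 84934656 = 88788025
sqrt(88788025) = 9422.7398
t = 9422.7398 / 2445 = 3.8539 s

3.8539


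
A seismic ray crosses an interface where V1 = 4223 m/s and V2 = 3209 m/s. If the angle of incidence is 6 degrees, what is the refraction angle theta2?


sin(theta1) = sin(6 deg) = 0.104528
sin(theta2) = V2/V1 * sin(theta1) = 3209/4223 * 0.104528 = 0.07943
theta2 = arcsin(0.07943) = 4.5558 degrees

4.5558


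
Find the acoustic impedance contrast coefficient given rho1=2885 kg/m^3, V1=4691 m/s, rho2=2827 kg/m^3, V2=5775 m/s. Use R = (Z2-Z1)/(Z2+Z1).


Z1 = 2885 * 4691 = 13533535
Z2 = 2827 * 5775 = 16325925
R = (16325925 - 13533535) / (16325925 + 13533535) = 2792390 / 29859460 = 0.0935

0.0935


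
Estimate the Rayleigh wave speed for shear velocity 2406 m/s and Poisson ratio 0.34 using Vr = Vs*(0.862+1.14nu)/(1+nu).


Numerator factor = 0.862 + 1.14*0.34 = 1.2496
Denominator = 1 + 0.34 = 1.34
Vr = 2406 * 1.2496 / 1.34 = 2243.68 m/s

2243.68


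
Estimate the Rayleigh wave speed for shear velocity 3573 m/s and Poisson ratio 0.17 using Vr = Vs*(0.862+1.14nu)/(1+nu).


Numerator factor = 0.862 + 1.14*0.17 = 1.0558
Denominator = 1 + 0.17 = 1.17
Vr = 3573 * 1.0558 / 1.17 = 3224.25 m/s

3224.25


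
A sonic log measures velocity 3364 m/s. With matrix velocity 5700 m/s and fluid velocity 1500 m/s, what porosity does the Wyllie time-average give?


1/V - 1/Vm = 1/3364 - 1/5700 = 0.00012183
1/Vf - 1/Vm = 1/1500 - 1/5700 = 0.00049123
phi = 0.00012183 / 0.00049123 = 0.248

0.248


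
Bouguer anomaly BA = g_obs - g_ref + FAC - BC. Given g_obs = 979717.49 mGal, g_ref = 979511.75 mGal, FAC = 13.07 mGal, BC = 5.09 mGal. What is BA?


BA = g_obs - g_ref + FAC - BC
= 979717.49 - 979511.75 + 13.07 - 5.09
= 213.72 mGal

213.72


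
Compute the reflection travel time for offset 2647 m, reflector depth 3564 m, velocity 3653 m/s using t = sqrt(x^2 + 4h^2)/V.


x^2 + 4h^2 = 2647^2 + 4*3564^2 = 7006609 + 50808384 = 57814993
sqrt(57814993) = 7603.6171
t = 7603.6171 / 3653 = 2.0815 s

2.0815


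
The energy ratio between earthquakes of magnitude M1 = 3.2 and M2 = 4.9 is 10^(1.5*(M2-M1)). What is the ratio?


M2 - M1 = 4.9 - 3.2 = 1.7
1.5 * 1.7 = 2.55
ratio = 10^2.55 = 354.81

354.81


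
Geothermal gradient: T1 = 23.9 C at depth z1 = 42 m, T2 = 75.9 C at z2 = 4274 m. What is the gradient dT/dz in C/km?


dT = 75.9 - 23.9 = 52.0 C
dz = 4274 - 42 = 4232 m
gradient = dT/dz * 1000 = 52.0/4232 * 1000 = 12.2873 C/km

12.2873


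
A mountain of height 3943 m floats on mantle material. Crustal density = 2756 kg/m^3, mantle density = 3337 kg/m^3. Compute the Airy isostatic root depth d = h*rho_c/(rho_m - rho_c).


rho_m - rho_c = 3337 - 2756 = 581
d = 3943 * 2756 / 581
= 10866908 / 581
= 18703.8 m

18703.8


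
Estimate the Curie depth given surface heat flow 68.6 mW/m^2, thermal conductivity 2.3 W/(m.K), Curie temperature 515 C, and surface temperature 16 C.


T_Curie - T_surf = 515 - 16 = 499 C
Convert q to W/m^2: 68.6 mW/m^2 = 0.0686 W/m^2
d = 499 * 2.3 / 0.0686 = 16730.32 m

16730.32


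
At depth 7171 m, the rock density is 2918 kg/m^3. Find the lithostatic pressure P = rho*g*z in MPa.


P = rho * g * z / 1e6
= 2918 * 9.81 * 7171 / 1e6
= 205274034.18 / 1e6
= 205.274 MPa

205.274


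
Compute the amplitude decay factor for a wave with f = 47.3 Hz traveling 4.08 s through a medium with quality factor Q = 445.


pi*f*t/Q = pi*47.3*4.08/445 = 1.36242
A/A0 = exp(-1.36242) = 0.25604

0.25604


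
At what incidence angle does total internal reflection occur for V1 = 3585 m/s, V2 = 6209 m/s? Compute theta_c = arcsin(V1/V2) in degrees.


V1/V2 = 3585/6209 = 0.577388
theta_c = arcsin(0.577388) = 35.267 degrees

35.267


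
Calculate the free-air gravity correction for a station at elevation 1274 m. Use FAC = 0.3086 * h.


FAC = 0.3086 * h
= 0.3086 * 1274
= 393.1564 mGal

393.1564


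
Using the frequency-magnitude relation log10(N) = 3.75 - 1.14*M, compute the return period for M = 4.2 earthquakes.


log10(N) = 3.75 - 1.14*4.2 = -1.038
N = 10^-1.038 = 0.091622
T = 1/N = 1/0.091622 = 10.9144 years

10.9144


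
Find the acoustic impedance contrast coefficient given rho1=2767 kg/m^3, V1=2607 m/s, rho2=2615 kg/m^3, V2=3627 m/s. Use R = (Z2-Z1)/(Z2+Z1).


Z1 = 2767 * 2607 = 7213569
Z2 = 2615 * 3627 = 9484605
R = (9484605 - 7213569) / (9484605 + 7213569) = 2271036 / 16698174 = 0.136

0.136


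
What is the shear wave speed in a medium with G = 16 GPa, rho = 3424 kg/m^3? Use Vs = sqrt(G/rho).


Convert G to Pa: G = 16e9 Pa
Compute G/rho = 16e9 / 3424 = 4672897.1963
Vs = sqrt(4672897.1963) = 2161.69 m/s

2161.69


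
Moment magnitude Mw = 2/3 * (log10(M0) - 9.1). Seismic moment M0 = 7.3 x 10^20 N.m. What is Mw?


log10(M0) = log10(7.3 x 10^20) = 20.8633
Mw = 2/3 * (20.8633 - 9.1)
= 2/3 * 11.7633
= 7.84

7.84


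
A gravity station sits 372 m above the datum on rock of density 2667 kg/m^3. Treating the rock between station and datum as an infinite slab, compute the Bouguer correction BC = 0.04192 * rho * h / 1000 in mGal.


BC = 0.04192 * rho * h / 1000
= 0.04192 * 2667 * 372 / 1000
= 41.5898 mGal

41.5898


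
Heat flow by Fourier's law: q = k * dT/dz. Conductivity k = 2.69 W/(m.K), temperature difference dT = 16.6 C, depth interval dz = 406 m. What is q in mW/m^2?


q = k * dT / dz * 1000
= 2.69 * 16.6 / 406 * 1000
= 0.109985 * 1000
= 109.9852 mW/m^2

109.9852


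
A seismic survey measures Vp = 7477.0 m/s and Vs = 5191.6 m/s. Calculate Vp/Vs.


Vp/Vs = 7477.0 / 5191.6
= 1.4402

1.4402


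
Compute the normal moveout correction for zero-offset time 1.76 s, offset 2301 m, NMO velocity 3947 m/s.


x/Vnmo = 2301/3947 = 0.582974
(x/Vnmo)^2 = 0.339859
t0^2 = 3.0976
sqrt(3.0976 + 0.339859) = 1.854039
dt = 1.854039 - 1.76 = 0.094039

0.094039


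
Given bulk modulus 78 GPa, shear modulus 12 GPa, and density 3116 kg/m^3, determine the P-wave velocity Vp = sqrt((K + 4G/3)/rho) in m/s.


First compute the effective modulus:
K + 4G/3 = 78e9 + 4*12e9/3 = 94000000000.0 Pa
Then divide by density:
94000000000.0 / 3116 = 30166880.6162 Pa/(kg/m^3)
Take the square root:
Vp = sqrt(30166880.6162) = 5492.44 m/s

5492.44


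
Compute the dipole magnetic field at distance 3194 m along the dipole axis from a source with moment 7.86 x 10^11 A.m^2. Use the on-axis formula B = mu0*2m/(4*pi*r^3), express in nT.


m = 7.86 x 10^11 = 786000000000 A.m^2
2m = 1572000000000 A.m^2
r^3 = 3194^3 = 32584025384
B = (4pi*10^-7) * 1572000000000 / (4*pi * 32584025384) * 1e9
= 1975433.460577 / 409462939083.03 * 1e9
= 4824.45 nT

4824.45


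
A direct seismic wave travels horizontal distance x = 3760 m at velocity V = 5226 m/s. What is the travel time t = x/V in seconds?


t = x / V
= 3760 / 5226
= 0.7195 s

0.7195


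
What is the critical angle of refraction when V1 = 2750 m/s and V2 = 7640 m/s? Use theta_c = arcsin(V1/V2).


V1/V2 = 2750/7640 = 0.359948
theta_c = arcsin(0.359948) = 21.097 degrees

21.097


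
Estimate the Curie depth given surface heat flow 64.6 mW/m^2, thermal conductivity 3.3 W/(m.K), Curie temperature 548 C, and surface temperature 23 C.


T_Curie - T_surf = 548 - 23 = 525 C
Convert q to W/m^2: 64.6 mW/m^2 = 0.0646 W/m^2
d = 525 * 3.3 / 0.0646 = 26818.89 m

26818.89


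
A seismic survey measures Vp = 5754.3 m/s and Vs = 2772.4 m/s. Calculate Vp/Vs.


Vp/Vs = 5754.3 / 2772.4
= 2.0756

2.0756


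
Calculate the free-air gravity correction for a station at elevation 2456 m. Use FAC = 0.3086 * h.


FAC = 0.3086 * h
= 0.3086 * 2456
= 757.9216 mGal

757.9216


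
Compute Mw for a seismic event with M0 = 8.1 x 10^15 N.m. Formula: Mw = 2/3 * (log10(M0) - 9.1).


log10(M0) = log10(8.1 x 10^15) = 15.9085
Mw = 2/3 * (15.9085 - 9.1)
= 2/3 * 6.8085
= 4.54

4.54


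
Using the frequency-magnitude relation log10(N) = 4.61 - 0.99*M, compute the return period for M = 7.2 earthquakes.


log10(N) = 4.61 - 0.99*7.2 = -2.518
N = 10^-2.518 = 0.003034
T = 1/N = 1/0.003034 = 329.6097 years

329.6097


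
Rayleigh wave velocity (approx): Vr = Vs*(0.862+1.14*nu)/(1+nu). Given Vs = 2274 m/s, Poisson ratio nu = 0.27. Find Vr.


Numerator factor = 0.862 + 1.14*0.27 = 1.1698
Denominator = 1 + 0.27 = 1.27
Vr = 2274 * 1.1698 / 1.27 = 2094.59 m/s

2094.59


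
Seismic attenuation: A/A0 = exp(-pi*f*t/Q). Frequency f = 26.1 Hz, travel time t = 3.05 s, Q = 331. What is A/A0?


pi*f*t/Q = pi*26.1*3.05/331 = 0.755548
A/A0 = exp(-0.755548) = 0.469753

0.469753


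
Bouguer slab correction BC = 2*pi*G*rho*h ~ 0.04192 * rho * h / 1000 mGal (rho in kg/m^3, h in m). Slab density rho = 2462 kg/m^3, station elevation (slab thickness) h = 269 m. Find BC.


BC = 0.04192 * rho * h / 1000
= 0.04192 * 2462 * 269 / 1000
= 27.7627 mGal

27.7627


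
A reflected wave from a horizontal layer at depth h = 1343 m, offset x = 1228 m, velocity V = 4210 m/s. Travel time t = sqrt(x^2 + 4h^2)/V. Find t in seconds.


x^2 + 4h^2 = 1228^2 + 4*1343^2 = 1507984 + 7214596 = 8722580
sqrt(8722580) = 2953.4014
t = 2953.4014 / 4210 = 0.7015 s

0.7015


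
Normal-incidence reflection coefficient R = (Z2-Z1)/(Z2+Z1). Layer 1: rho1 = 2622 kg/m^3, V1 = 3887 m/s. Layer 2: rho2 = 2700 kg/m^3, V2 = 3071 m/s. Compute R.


Z1 = 2622 * 3887 = 10191714
Z2 = 2700 * 3071 = 8291700
R = (8291700 - 10191714) / (8291700 + 10191714) = -1900014 / 18483414 = -0.1028

-0.1028


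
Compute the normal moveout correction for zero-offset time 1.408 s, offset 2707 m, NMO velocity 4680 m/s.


x/Vnmo = 2707/4680 = 0.578419
(x/Vnmo)^2 = 0.334568
t0^2 = 1.982464
sqrt(1.982464 + 0.334568) = 1.52218
dt = 1.52218 - 1.408 = 0.11418

0.11418


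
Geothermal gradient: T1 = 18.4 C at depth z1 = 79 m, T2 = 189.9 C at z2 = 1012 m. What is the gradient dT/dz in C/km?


dT = 189.9 - 18.4 = 171.5 C
dz = 1012 - 79 = 933 m
gradient = dT/dz * 1000 = 171.5/933 * 1000 = 183.8156 C/km

183.8156


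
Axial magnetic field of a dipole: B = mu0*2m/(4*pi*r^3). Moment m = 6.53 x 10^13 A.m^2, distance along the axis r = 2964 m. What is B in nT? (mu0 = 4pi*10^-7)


m = 6.53 x 10^13 = 65300000000000 A.m^2
2m = 130600000000000 A.m^2
r^3 = 2964^3 = 26039617344
B = (4pi*10^-7) * 130600000000000 / (4*pi * 26039617344) * 1e9
= 164116800.223531 / 327223482200.8 * 1e9
= 501543.4685 nT

501543.4685


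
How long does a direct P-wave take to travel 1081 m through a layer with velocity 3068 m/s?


t = x / V
= 1081 / 3068
= 0.3523 s

0.3523


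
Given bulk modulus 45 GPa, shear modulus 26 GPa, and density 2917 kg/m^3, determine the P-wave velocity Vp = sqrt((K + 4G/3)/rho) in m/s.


First compute the effective modulus:
K + 4G/3 = 45e9 + 4*26e9/3 = 79666666666.67 Pa
Then divide by density:
79666666666.67 / 2917 = 27311164.4383 Pa/(kg/m^3)
Take the square root:
Vp = sqrt(27311164.4383) = 5226.01 m/s

5226.01


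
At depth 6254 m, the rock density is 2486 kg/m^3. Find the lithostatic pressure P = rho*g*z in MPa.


P = rho * g * z / 1e6
= 2486 * 9.81 * 6254 / 1e6
= 152520425.64 / 1e6
= 152.5204 MPa

152.5204


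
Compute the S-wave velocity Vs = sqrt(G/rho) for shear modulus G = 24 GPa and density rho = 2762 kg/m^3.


Convert G to Pa: G = 24e9 Pa
Compute G/rho = 24e9 / 2762 = 8689355.5395
Vs = sqrt(8689355.5395) = 2947.77 m/s

2947.77


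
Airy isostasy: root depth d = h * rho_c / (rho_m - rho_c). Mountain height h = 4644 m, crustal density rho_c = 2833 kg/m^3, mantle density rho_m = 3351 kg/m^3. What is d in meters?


rho_m - rho_c = 3351 - 2833 = 518
d = 4644 * 2833 / 518
= 13156452 / 518
= 25398.56 m

25398.56


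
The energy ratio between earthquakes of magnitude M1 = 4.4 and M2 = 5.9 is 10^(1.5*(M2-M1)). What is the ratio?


M2 - M1 = 5.9 - 4.4 = 1.5
1.5 * 1.5 = 2.25
ratio = 10^2.25 = 177.83

177.83


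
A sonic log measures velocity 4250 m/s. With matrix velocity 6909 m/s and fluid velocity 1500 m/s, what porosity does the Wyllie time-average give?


1/V - 1/Vm = 1/4250 - 1/6909 = 9.056e-05
1/Vf - 1/Vm = 1/1500 - 1/6909 = 0.00052193
phi = 9.056e-05 / 0.00052193 = 0.1735

0.1735


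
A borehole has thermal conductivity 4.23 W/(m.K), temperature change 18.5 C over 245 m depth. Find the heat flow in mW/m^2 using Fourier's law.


q = k * dT / dz * 1000
= 4.23 * 18.5 / 245 * 1000
= 0.319408 * 1000
= 319.4082 mW/m^2

319.4082


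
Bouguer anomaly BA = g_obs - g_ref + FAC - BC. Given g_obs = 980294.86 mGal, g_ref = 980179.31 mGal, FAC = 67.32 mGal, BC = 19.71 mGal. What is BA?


BA = g_obs - g_ref + FAC - BC
= 980294.86 - 980179.31 + 67.32 - 19.71
= 163.16 mGal

163.16


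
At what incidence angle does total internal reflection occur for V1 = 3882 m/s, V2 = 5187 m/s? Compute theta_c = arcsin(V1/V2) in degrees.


V1/V2 = 3882/5187 = 0.748409
theta_c = arcsin(0.748409) = 48.4528 degrees

48.4528


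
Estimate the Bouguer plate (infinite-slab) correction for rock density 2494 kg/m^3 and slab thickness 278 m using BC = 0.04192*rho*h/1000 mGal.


BC = 0.04192 * rho * h / 1000
= 0.04192 * 2494 * 278 / 1000
= 29.0645 mGal

29.0645


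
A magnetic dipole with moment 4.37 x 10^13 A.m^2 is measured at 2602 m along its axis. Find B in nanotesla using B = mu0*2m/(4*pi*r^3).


m = 4.37 x 10^13 = 43700000000000 A.m^2
2m = 87400000000000 A.m^2
r^3 = 2602^3 = 17616591208
B = (4pi*10^-7) * 87400000000000 / (4*pi * 17616591208) * 1e9
= 109830079.169499 / 221376614081.39 * 1e9
= 496123.2225 nT

496123.2225


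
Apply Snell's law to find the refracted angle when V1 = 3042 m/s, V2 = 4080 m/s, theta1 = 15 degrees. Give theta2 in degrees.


sin(theta1) = sin(15 deg) = 0.258819
sin(theta2) = V2/V1 * sin(theta1) = 4080/3042 * 0.258819 = 0.347134
theta2 = arcsin(0.347134) = 20.3121 degrees

20.3121


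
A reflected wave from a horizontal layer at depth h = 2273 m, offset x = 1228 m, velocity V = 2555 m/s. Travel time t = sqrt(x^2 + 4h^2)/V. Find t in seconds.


x^2 + 4h^2 = 1228^2 + 4*2273^2 = 1507984 + 20666116 = 22174100
sqrt(22174100) = 4708.9383
t = 4708.9383 / 2555 = 1.843 s

1.843


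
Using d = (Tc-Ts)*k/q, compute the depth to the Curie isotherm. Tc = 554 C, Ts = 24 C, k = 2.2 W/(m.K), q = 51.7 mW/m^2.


T_Curie - T_surf = 554 - 24 = 530 C
Convert q to W/m^2: 51.7 mW/m^2 = 0.0517 W/m^2
d = 530 * 2.2 / 0.0517 = 22553.19 m

22553.19


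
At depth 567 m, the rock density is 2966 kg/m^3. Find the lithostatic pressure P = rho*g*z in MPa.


P = rho * g * z / 1e6
= 2966 * 9.81 * 567 / 1e6
= 16497692.82 / 1e6
= 16.4977 MPa

16.4977


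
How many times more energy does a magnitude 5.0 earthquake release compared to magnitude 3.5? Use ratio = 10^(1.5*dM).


M2 - M1 = 5.0 - 3.5 = 1.5
1.5 * 1.5 = 2.25
ratio = 10^2.25 = 177.83

177.83


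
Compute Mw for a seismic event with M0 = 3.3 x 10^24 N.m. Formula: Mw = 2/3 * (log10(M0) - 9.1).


log10(M0) = log10(3.3 x 10^24) = 24.5185
Mw = 2/3 * (24.5185 - 9.1)
= 2/3 * 15.4185
= 10.28

10.28


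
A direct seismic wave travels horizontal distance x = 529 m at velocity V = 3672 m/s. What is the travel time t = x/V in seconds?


t = x / V
= 529 / 3672
= 0.1441 s

0.1441


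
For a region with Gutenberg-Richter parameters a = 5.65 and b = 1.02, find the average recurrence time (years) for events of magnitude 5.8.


log10(N) = 5.65 - 1.02*5.8 = -0.266
N = 10^-0.266 = 0.542001
T = 1/N = 1/0.542001 = 1.845 years

1.845


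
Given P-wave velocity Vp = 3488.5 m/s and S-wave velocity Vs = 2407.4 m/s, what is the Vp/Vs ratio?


Vp/Vs = 3488.5 / 2407.4
= 1.4491

1.4491


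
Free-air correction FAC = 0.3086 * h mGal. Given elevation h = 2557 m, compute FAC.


FAC = 0.3086 * h
= 0.3086 * 2557
= 789.0902 mGal

789.0902


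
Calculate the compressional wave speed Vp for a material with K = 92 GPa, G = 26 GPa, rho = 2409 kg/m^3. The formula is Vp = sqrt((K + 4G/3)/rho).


First compute the effective modulus:
K + 4G/3 = 92e9 + 4*26e9/3 = 126666666666.67 Pa
Then divide by density:
126666666666.67 / 2409 = 52580600.5258 Pa/(kg/m^3)
Take the square root:
Vp = sqrt(52580600.5258) = 7251.25 m/s

7251.25


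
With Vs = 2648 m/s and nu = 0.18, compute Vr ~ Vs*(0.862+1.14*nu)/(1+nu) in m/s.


Numerator factor = 0.862 + 1.14*0.18 = 1.0672
Denominator = 1 + 0.18 = 1.18
Vr = 2648 * 1.0672 / 1.18 = 2394.87 m/s

2394.87


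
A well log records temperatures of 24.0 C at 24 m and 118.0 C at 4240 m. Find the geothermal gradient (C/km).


dT = 118.0 - 24.0 = 94.0 C
dz = 4240 - 24 = 4216 m
gradient = dT/dz * 1000 = 94.0/4216 * 1000 = 22.296 C/km

22.296


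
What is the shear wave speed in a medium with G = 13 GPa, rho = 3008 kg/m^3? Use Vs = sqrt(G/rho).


Convert G to Pa: G = 13e9 Pa
Compute G/rho = 13e9 / 3008 = 4321808.5106
Vs = sqrt(4321808.5106) = 2078.9 m/s

2078.9


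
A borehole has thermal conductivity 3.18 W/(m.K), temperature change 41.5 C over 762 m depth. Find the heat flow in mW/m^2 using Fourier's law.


q = k * dT / dz * 1000
= 3.18 * 41.5 / 762 * 1000
= 0.173189 * 1000
= 173.189 mW/m^2

173.189


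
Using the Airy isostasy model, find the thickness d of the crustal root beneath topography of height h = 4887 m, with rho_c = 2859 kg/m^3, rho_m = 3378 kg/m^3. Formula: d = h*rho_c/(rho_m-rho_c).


rho_m - rho_c = 3378 - 2859 = 519
d = 4887 * 2859 / 519
= 13971933 / 519
= 26920.87 m

26920.87


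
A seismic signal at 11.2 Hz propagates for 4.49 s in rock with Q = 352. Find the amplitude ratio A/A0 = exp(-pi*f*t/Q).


pi*f*t/Q = pi*11.2*4.49/352 = 0.448819
A/A0 = exp(-0.448819) = 0.638381

0.638381


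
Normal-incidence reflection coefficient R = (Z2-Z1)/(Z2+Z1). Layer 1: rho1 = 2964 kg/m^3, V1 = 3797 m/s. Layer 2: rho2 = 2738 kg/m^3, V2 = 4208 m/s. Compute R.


Z1 = 2964 * 3797 = 11254308
Z2 = 2738 * 4208 = 11521504
R = (11521504 - 11254308) / (11521504 + 11254308) = 267196 / 22775812 = 0.0117

0.0117


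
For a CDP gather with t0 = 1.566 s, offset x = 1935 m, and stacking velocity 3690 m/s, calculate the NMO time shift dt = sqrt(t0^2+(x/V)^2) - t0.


x/Vnmo = 1935/3690 = 0.52439
(x/Vnmo)^2 = 0.274985
t0^2 = 2.452356
sqrt(2.452356 + 0.274985) = 1.651466
dt = 1.651466 - 1.566 = 0.085466

0.085466


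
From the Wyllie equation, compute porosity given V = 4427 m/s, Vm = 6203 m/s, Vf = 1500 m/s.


1/V - 1/Vm = 1/4427 - 1/6203 = 6.467e-05
1/Vf - 1/Vm = 1/1500 - 1/6203 = 0.00050545
phi = 6.467e-05 / 0.00050545 = 0.128

0.128


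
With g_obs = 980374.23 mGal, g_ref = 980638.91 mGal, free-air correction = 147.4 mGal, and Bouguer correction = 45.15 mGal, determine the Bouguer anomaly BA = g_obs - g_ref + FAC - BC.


BA = g_obs - g_ref + FAC - BC
= 980374.23 - 980638.91 + 147.4 - 45.15
= -162.43 mGal

-162.43


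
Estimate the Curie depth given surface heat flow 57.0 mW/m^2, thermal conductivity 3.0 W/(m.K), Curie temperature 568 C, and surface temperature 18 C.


T_Curie - T_surf = 568 - 18 = 550 C
Convert q to W/m^2: 57.0 mW/m^2 = 0.057 W/m^2
d = 550 * 3.0 / 0.057 = 28947.37 m

28947.37


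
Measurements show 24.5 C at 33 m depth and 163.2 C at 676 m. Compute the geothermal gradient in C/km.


dT = 163.2 - 24.5 = 138.7 C
dz = 676 - 33 = 643 m
gradient = dT/dz * 1000 = 138.7/643 * 1000 = 215.7076 C/km

215.7076


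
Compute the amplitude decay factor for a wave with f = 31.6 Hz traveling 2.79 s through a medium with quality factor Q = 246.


pi*f*t/Q = pi*31.6*2.79/246 = 1.125916
A/A0 = exp(-1.125916) = 0.324355

0.324355


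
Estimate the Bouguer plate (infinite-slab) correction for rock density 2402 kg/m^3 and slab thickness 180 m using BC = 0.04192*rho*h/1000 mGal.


BC = 0.04192 * rho * h / 1000
= 0.04192 * 2402 * 180 / 1000
= 18.1245 mGal

18.1245


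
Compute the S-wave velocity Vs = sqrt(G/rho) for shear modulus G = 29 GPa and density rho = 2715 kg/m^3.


Convert G to Pa: G = 29e9 Pa
Compute G/rho = 29e9 / 2715 = 10681399.6317
Vs = sqrt(10681399.6317) = 3268.24 m/s

3268.24


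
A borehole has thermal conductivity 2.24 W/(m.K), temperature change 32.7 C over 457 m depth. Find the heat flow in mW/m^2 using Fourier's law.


q = k * dT / dz * 1000
= 2.24 * 32.7 / 457 * 1000
= 0.16028 * 1000
= 160.2801 mW/m^2

160.2801


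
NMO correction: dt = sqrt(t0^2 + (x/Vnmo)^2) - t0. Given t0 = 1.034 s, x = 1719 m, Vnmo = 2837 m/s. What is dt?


x/Vnmo = 1719/2837 = 0.605922
(x/Vnmo)^2 = 0.367141
t0^2 = 1.069156
sqrt(1.069156 + 0.367141) = 1.198456
dt = 1.198456 - 1.034 = 0.164456

0.164456


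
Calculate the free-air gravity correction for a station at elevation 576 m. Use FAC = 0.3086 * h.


FAC = 0.3086 * h
= 0.3086 * 576
= 177.7536 mGal

177.7536


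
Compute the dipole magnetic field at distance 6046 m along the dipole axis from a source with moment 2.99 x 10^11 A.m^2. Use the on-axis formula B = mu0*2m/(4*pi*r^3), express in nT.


m = 2.99 x 10^11 = 299000000000 A.m^2
2m = 598000000000 A.m^2
r^3 = 6046^3 = 221006185336
B = (4pi*10^-7) * 598000000000 / (4*pi * 221006185336) * 1e9
= 751468.962739 / 2777245632997.93 * 1e9
= 270.5807 nT

270.5807


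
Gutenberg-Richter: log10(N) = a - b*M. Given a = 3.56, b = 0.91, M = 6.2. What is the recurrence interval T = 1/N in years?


log10(N) = 3.56 - 0.91*6.2 = -2.082
N = 10^-2.082 = 0.008279
T = 1/N = 1/0.008279 = 120.7814 years

120.7814


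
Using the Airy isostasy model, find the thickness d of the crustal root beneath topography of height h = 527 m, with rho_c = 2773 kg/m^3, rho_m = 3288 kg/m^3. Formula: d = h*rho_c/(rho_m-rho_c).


rho_m - rho_c = 3288 - 2773 = 515
d = 527 * 2773 / 515
= 1461371 / 515
= 2837.61 m

2837.61


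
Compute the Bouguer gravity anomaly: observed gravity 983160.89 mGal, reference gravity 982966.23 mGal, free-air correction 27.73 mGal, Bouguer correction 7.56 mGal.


BA = g_obs - g_ref + FAC - BC
= 983160.89 - 982966.23 + 27.73 - 7.56
= 214.83 mGal

214.83


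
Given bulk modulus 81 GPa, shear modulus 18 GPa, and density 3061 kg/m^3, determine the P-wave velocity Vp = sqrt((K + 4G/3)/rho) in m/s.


First compute the effective modulus:
K + 4G/3 = 81e9 + 4*18e9/3 = 105000000000.0 Pa
Then divide by density:
105000000000.0 / 3061 = 34302515.5178 Pa/(kg/m^3)
Take the square root:
Vp = sqrt(34302515.5178) = 5856.83 m/s

5856.83


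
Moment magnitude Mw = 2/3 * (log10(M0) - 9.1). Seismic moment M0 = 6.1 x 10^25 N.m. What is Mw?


log10(M0) = log10(6.1 x 10^25) = 25.7853
Mw = 2/3 * (25.7853 - 9.1)
= 2/3 * 16.6853
= 11.12

11.12


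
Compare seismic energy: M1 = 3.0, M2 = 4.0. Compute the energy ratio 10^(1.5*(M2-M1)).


M2 - M1 = 4.0 - 3.0 = 1.0
1.5 * 1.0 = 1.5
ratio = 10^1.5 = 31.62

31.62


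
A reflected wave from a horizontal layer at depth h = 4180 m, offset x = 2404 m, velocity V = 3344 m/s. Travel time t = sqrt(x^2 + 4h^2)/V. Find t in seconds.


x^2 + 4h^2 = 2404^2 + 4*4180^2 = 5779216 + 69889600 = 75668816
sqrt(75668816) = 8698.7824
t = 8698.7824 / 3344 = 2.6013 s

2.6013


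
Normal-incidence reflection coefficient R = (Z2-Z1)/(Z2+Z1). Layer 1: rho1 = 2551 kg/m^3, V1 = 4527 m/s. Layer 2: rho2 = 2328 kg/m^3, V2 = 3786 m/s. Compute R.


Z1 = 2551 * 4527 = 11548377
Z2 = 2328 * 3786 = 8813808
R = (8813808 - 11548377) / (8813808 + 11548377) = -2734569 / 20362185 = -0.1343

-0.1343


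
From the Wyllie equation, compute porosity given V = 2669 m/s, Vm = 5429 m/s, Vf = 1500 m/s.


1/V - 1/Vm = 1/2669 - 1/5429 = 0.00019048
1/Vf - 1/Vm = 1/1500 - 1/5429 = 0.00048247
phi = 0.00019048 / 0.00048247 = 0.3948

0.3948


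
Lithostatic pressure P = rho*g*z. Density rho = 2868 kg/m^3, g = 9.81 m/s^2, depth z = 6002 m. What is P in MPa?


P = rho * g * z / 1e6
= 2868 * 9.81 * 6002 / 1e6
= 168866750.16 / 1e6
= 168.8668 MPa

168.8668


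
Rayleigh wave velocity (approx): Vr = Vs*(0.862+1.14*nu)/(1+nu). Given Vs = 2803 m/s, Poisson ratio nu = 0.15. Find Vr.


Numerator factor = 0.862 + 1.14*0.15 = 1.033
Denominator = 1 + 0.15 = 1.15
Vr = 2803 * 1.033 / 1.15 = 2517.83 m/s

2517.83


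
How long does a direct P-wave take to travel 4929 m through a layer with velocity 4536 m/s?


t = x / V
= 4929 / 4536
= 1.0866 s

1.0866


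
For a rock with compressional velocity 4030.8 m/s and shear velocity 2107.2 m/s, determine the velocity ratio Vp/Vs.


Vp/Vs = 4030.8 / 2107.2
= 1.9129

1.9129


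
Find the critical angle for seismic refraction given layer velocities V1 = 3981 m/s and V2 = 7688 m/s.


V1/V2 = 3981/7688 = 0.51782
theta_c = arcsin(0.51782) = 31.1861 degrees

31.1861


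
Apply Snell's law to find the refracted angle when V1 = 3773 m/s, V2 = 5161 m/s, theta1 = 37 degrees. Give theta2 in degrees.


sin(theta1) = sin(37 deg) = 0.601815
sin(theta2) = V2/V1 * sin(theta1) = 5161/3773 * 0.601815 = 0.823209
theta2 = arcsin(0.823209) = 55.4073 degrees

55.4073


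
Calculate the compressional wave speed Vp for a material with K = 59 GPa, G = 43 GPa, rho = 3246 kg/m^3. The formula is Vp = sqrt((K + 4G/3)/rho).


First compute the effective modulus:
K + 4G/3 = 59e9 + 4*43e9/3 = 116333333333.33 Pa
Then divide by density:
116333333333.33 / 3246 = 35838981.3103 Pa/(kg/m^3)
Take the square root:
Vp = sqrt(35838981.3103) = 5986.57 m/s

5986.57


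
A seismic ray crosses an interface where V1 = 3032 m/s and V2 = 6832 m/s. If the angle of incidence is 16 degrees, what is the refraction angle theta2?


sin(theta1) = sin(16 deg) = 0.275637
sin(theta2) = V2/V1 * sin(theta1) = 6832/3032 * 0.275637 = 0.621093
theta2 = arcsin(0.621093) = 38.396 degrees

38.396


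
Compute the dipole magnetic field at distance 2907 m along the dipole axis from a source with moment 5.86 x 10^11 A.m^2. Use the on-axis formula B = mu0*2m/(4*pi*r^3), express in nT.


m = 5.86 x 10^11 = 586000000000 A.m^2
2m = 1172000000000 A.m^2
r^3 = 2907^3 = 24566036643
B = (4pi*10^-7) * 1172000000000 / (4*pi * 24566036643) * 1e9
= 1472778.636003 / 308705920981.87 * 1e9
= 4770.8143 nT

4770.8143


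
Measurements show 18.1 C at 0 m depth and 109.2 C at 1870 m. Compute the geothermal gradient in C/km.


dT = 109.2 - 18.1 = 91.1 C
dz = 1870 - 0 = 1870 m
gradient = dT/dz * 1000 = 91.1/1870 * 1000 = 48.7166 C/km

48.7166


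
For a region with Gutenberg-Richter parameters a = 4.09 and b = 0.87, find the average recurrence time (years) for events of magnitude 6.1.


log10(N) = 4.09 - 0.87*6.1 = -1.217
N = 10^-1.217 = 0.060674
T = 1/N = 1/0.060674 = 16.4816 years

16.4816


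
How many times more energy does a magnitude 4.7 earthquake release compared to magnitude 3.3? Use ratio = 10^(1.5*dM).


M2 - M1 = 4.7 - 3.3 = 1.4
1.5 * 1.4 = 2.1
ratio = 10^2.1 = 125.89

125.89


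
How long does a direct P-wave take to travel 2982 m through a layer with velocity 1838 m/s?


t = x / V
= 2982 / 1838
= 1.6224 s

1.6224


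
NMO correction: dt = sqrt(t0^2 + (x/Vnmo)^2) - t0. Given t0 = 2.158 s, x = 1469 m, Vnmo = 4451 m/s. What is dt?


x/Vnmo = 1469/4451 = 0.330038
(x/Vnmo)^2 = 0.108925
t0^2 = 4.656964
sqrt(4.656964 + 0.108925) = 2.183092
dt = 2.183092 - 2.158 = 0.025092

0.025092


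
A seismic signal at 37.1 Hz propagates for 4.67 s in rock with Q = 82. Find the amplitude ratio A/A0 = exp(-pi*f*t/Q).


pi*f*t/Q = pi*37.1*4.67/82 = 6.63784
A/A0 = exp(-6.63784) = 0.00131

0.00131


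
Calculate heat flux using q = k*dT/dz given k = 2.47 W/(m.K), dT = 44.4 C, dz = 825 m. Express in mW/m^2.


q = k * dT / dz * 1000
= 2.47 * 44.4 / 825 * 1000
= 0.132931 * 1000
= 132.9309 mW/m^2

132.9309


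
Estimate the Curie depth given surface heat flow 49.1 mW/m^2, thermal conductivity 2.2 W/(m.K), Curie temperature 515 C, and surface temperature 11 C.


T_Curie - T_surf = 515 - 11 = 504 C
Convert q to W/m^2: 49.1 mW/m^2 = 0.0491 W/m^2
d = 504 * 2.2 / 0.0491 = 22582.48 m

22582.48


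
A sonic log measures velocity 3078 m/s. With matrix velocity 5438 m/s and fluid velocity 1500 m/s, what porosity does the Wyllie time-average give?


1/V - 1/Vm = 1/3078 - 1/5438 = 0.000141
1/Vf - 1/Vm = 1/1500 - 1/5438 = 0.00048278
phi = 0.000141 / 0.00048278 = 0.2921

0.2921


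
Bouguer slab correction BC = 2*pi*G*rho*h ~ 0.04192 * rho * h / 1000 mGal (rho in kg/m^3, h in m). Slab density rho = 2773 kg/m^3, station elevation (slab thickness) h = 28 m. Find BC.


BC = 0.04192 * rho * h / 1000
= 0.04192 * 2773 * 28 / 1000
= 3.2548 mGal

3.2548


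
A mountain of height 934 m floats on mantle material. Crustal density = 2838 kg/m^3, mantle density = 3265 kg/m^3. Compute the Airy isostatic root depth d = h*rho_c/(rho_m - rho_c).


rho_m - rho_c = 3265 - 2838 = 427
d = 934 * 2838 / 427
= 2650692 / 427
= 6207.71 m

6207.71


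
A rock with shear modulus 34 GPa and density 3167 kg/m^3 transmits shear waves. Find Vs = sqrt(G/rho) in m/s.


Convert G to Pa: G = 34e9 Pa
Compute G/rho = 34e9 / 3167 = 10735712.0303
Vs = sqrt(10735712.0303) = 3276.54 m/s

3276.54


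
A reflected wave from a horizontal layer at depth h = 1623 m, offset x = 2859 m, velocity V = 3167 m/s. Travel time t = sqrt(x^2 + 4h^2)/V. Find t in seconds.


x^2 + 4h^2 = 2859^2 + 4*1623^2 = 8173881 + 10536516 = 18710397
sqrt(18710397) = 4325.5516
t = 4325.5516 / 3167 = 1.3658 s

1.3658


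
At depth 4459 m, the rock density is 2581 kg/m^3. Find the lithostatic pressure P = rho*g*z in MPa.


P = rho * g * z / 1e6
= 2581 * 9.81 * 4459 / 1e6
= 112900140.99 / 1e6
= 112.9001 MPa

112.9001


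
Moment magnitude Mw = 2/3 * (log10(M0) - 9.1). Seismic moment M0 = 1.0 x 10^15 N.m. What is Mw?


log10(M0) = log10(1.0 x 10^15) = 15.0
Mw = 2/3 * (15.0 - 9.1)
= 2/3 * 5.9
= 3.93

3.93


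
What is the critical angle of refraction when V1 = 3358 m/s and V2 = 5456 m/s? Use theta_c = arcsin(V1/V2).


V1/V2 = 3358/5456 = 0.615469
theta_c = arcsin(0.615469) = 37.986 degrees

37.986


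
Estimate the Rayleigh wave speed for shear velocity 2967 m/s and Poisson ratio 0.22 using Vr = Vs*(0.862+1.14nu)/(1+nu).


Numerator factor = 0.862 + 1.14*0.22 = 1.1128
Denominator = 1 + 0.22 = 1.22
Vr = 2967 * 1.1128 / 1.22 = 2706.29 m/s

2706.29
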